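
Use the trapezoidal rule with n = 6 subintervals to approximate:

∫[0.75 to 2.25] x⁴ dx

f(x) = x⁴
a = 0.75, b = 2.25, n = 6
h = (b - a)/n = 0.250000

Trapezoidal rule: (h/2)[f(x₀) + 2f(x₁) + 2f(x₂) + ... + f(xₙ)]

x_0 = 0.7500, f(x_0) = 0.316406, coefficient = 1
x_1 = 1.0000, f(x_1) = 1.000000, coefficient = 2
x_2 = 1.2500, f(x_2) = 2.441406, coefficient = 2
x_3 = 1.5000, f(x_3) = 5.062500, coefficient = 2
x_4 = 1.7500, f(x_4) = 9.378906, coefficient = 2
x_5 = 2.0000, f(x_5) = 16.000000, coefficient = 2
x_6 = 2.2500, f(x_6) = 25.628906, coefficient = 1

I ≈ (0.250000/2) × 93.710938 = 11.713867
Exact value: 11.485547
Error: 0.228320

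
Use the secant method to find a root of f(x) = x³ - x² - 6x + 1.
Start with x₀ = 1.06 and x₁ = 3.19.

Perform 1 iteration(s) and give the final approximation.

f(x) = x³ - x² - 6x + 1
x₀ = 1.06, x₁ = 3.19

Secant formula: x_{n+1} = x_n - f(x_n)(x_n - x_{n-1})/(f(x_n) - f(x_{n-1}))

Iteration 1:
  f(1.060000) = -5.292584
  f(3.190000) = 4.145659
  x_2 = 3.190000 - 4.145659×(3.190000 - 1.060000)/(4.145659 - (-5.292584))
       = 2.254418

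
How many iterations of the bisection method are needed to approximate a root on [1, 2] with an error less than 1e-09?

We need (b-a)/2^n ≤ 1e-09
(2 - 1)/2^n ≤ 1e-09
1/2^n ≤ 1e-09
2^n ≥ 1000000000
n ≥ log₂(1000000000) = 29.90
n ≥ 30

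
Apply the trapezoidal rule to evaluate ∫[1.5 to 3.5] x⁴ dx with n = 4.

f(x) = x⁴
a = 1.5, b = 3.5, n = 4
h = (b - a)/n = 0.500000

Trapezoidal rule: (h/2)[f(x₀) + 2f(x₁) + 2f(x₂) + ... + f(xₙ)]

x_0 = 1.5000, f(x_0) = 5.062500, coefficient = 1
x_1 = 2.0000, f(x_1) = 16.000000, coefficient = 2
x_2 = 2.5000, f(x_2) = 39.062500, coefficient = 2
x_3 = 3.0000, f(x_3) = 81.000000, coefficient = 2
x_4 = 3.5000, f(x_4) = 150.062500, coefficient = 1

I ≈ (0.500000/2) × 427.250000 = 106.812500
Exact value: 103.525000
Error: 3.287500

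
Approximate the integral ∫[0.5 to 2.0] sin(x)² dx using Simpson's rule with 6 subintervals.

f(x) = sin(x)²
a = 0.5, b = 2.0, n = 6
h = (b - a)/n = 0.250000

Simpson's rule: (h/3)[f(x₀) + 4f(x₁) + 2f(x₂) + ... + f(xₙ)]

x_0 = 0.5000, f(x_0) = 0.229849, coefficient = 1
x_1 = 0.7500, f(x_1) = 0.464631, coefficient = 4
x_2 = 1.0000, f(x_2) = 0.708073, coefficient = 2
x_3 = 1.2500, f(x_3) = 0.900572, coefficient = 4
x_4 = 1.5000, f(x_4) = 0.994996, coefficient = 2
x_5 = 1.7500, f(x_5) = 0.968228, coefficient = 4
x_6 = 2.0000, f(x_6) = 0.826822, coefficient = 1

I ≈ (0.250000/3) × 13.796536 = 1.149711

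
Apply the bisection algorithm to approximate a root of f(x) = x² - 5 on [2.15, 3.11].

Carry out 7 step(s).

f(x) = x² - 5
Initial interval: [2.15, 3.11]

Iteration 1:
  c_1 = (2.150000 + 3.110000)/2 = 2.630000
  f(c_1) = f(2.630000) = 1.916900
  f(a) × f(c) < 0, new interval: [2.150000, 2.630000]
Iteration 2:
  c_2 = (2.150000 + 2.630000)/2 = 2.390000
  f(c_2) = f(2.390000) = 0.712100
  f(a) × f(c) < 0, new interval: [2.150000, 2.390000]
Iteration 3:
  c_3 = (2.150000 + 2.390000)/2 = 2.270000
  f(c_3) = f(2.270000) = 0.152900
  f(a) × f(c) < 0, new interval: [2.150000, 2.270000]
Iteration 4:
  c_4 = (2.150000 + 2.270000)/2 = 2.210000
  f(c_4) = f(2.210000) = -0.115900
  f(a) × f(c) ≥ 0, new interval: [2.210000, 2.270000]
Iteration 5:
  c_5 = (2.210000 + 2.270000)/2 = 2.240000
  f(c_5) = f(2.240000) = 0.017600
  f(a) × f(c) < 0, new interval: [2.210000, 2.240000]
Iteration 6:
  c_6 = (2.210000 + 2.240000)/2 = 2.225000
  f(c_6) = f(2.225000) = -0.049375
  f(a) × f(c) ≥ 0, new interval: [2.225000, 2.240000]
Iteration 7:
  c_7 = (2.225000 + 2.240000)/2 = 2.232500
  f(c_7) = f(2.232500) = -0.015944
  f(a) × f(c) ≥ 0, new interval: [2.232500, 2.240000]

After 7 iteration(s), the approximation is c_7 = 2.232500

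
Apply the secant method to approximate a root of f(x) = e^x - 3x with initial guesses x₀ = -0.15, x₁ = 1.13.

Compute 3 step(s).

f(x) = e^x - 3x
x₀ = -0.15, x₁ = 1.13

Secant formula: x_{n+1} = x_n - f(x_n)(x_n - x_{n-1})/(f(x_n) - f(x_{n-1}))

Iteration 1:
  f(-0.150000) = 1.310708
  f(1.130000) = -0.294343
  x_2 = 1.130000 - (-0.294343)×(1.130000 - (-0.150000))/(-0.294343 - 1.310708)
       = 0.895266
Iteration 2:
  f(1.130000) = -0.294343
  f(0.895266) = -0.237811
  x_3 = 0.895266 - (-0.237811)×(0.895266 - 1.130000)/(-0.237811 - (-0.294343))
       = -0.092177
Iteration 3:
  f(0.895266) = -0.237811
  f(-0.092177) = 1.188474
  x_4 = -0.092177 - 1.188474×(-0.092177 - 0.895266)/(1.188474 - (-0.237811))
       = 0.730625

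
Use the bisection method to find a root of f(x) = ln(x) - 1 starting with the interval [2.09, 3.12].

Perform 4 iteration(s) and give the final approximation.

f(x) = ln(x) - 1
Initial interval: [2.09, 3.12]

Iteration 1:
  c_1 = (2.090000 + 3.120000)/2 = 2.605000
  f(c_1) = f(2.605000) = -0.042567
  f(a) × f(c) ≥ 0, new interval: [2.605000, 3.120000]
Iteration 2:
  c_2 = (2.605000 + 3.120000)/2 = 2.862500
  f(c_2) = f(2.862500) = 0.051695
  f(a) × f(c) < 0, new interval: [2.605000, 2.862500]
Iteration 3:
  c_3 = (2.605000 + 2.862500)/2 = 2.733750
  f(c_3) = f(2.733750) = 0.005674
  f(a) × f(c) < 0, new interval: [2.605000, 2.733750]
Iteration 4:
  c_4 = (2.605000 + 2.733750)/2 = 2.669375
  f(c_4) = f(2.669375) = -0.018156
  f(a) × f(c) ≥ 0, new interval: [2.669375, 2.733750]

After 4 iteration(s), the approximation is c_4 = 2.669375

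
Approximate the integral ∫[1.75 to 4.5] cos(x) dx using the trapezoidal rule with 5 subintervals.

f(x) = cos(x)
a = 1.75, b = 4.5, n = 5
h = (b - a)/n = 0.550000

Trapezoidal rule: (h/2)[f(x₀) + 2f(x₁) + 2f(x₂) + ... + f(xₙ)]

x_0 = 1.7500, f(x_0) = -0.178246, coefficient = 1
x_1 = 2.3000, f(x_1) = -0.666276, coefficient = 2
x_2 = 2.8500, f(x_2) = -0.957787, coefficient = 2
x_3 = 3.4000, f(x_3) = -0.966798, coefficient = 2
x_4 = 3.9500, f(x_4) = -0.690651, coefficient = 2
x_5 = 4.5000, f(x_5) = -0.210796, coefficient = 1

I ≈ (0.550000/2) × -6.952067 = -1.911818
Exact value: -1.961516
Error: 0.049698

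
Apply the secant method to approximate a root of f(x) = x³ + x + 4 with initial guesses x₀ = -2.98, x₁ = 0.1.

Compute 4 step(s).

f(x) = x³ + x + 4
x₀ = -2.98, x₁ = 0.1

Secant formula: x_{n+1} = x_n - f(x_n)(x_n - x_{n-1})/(f(x_n) - f(x_{n-1}))

Iteration 1:
  f(-2.980000) = -25.443592
  f(0.100000) = 4.101000
  x_2 = 0.100000 - 4.101000×(0.100000 - (-2.980000))/(4.101000 - (-25.443592))
       = -0.327526
Iteration 2:
  f(0.100000) = 4.101000
  f(-0.327526) = 3.637339
  x_3 = -0.327526 - 3.637339×(-0.327526 - 0.100000)/(3.637339 - 4.101000)
       = -3.681394
Iteration 3:
  f(-0.327526) = 3.637339
  f(-3.681394) = -49.574085
  x_4 = -3.681394 - (-49.574085)×(-3.681394 - (-0.327526))/(-49.574085 - 3.637339)
       = -0.556784
Iteration 4:
  f(-3.681394) = -49.574085
  f(-0.556784) = 3.270608
  x_5 = -0.556784 - 3.270608×(-0.556784 - (-3.681394))/(3.270608 - (-49.574085))
       = -0.750169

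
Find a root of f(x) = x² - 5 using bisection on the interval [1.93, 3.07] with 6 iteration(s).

f(x) = x² - 5
Initial interval: [1.93, 3.07]

Iteration 1:
  c_1 = (1.930000 + 3.070000)/2 = 2.500000
  f(c_1) = f(2.500000) = 1.250000
  f(a) × f(c) < 0, new interval: [1.930000, 2.500000]
Iteration 2:
  c_2 = (1.930000 + 2.500000)/2 = 2.215000
  f(c_2) = f(2.215000) = -0.093775
  f(a) × f(c) ≥ 0, new interval: [2.215000, 2.500000]
Iteration 3:
  c_3 = (2.215000 + 2.500000)/2 = 2.357500
  f(c_3) = f(2.357500) = 0.557806
  f(a) × f(c) < 0, new interval: [2.215000, 2.357500]
Iteration 4:
  c_4 = (2.215000 + 2.357500)/2 = 2.286250
  f(c_4) = f(2.286250) = 0.226939
  f(a) × f(c) < 0, new interval: [2.215000, 2.286250]
Iteration 5:
  c_5 = (2.215000 + 2.286250)/2 = 2.250625
  f(c_5) = f(2.250625) = 0.065313
  f(a) × f(c) < 0, new interval: [2.215000, 2.250625]
Iteration 6:
  c_6 = (2.215000 + 2.250625)/2 = 2.232812
  f(c_6) = f(2.232812) = -0.014548
  f(a) × f(c) ≥ 0, new interval: [2.232812, 2.250625]

After 6 iteration(s), the approximation is c_6 = 2.232812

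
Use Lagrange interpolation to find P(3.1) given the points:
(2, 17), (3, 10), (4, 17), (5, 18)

Lagrange interpolation formula:
P(x) = Σ yᵢ × Lᵢ(x)
where Lᵢ(x) = Π_{j≠i} (x - xⱼ)/(xᵢ - xⱼ)

L_0(3.1) = (3.1 - 3)/(2 - 3) × (3.1 - 4)/(2 - 4) × (3.1 - 5)/(2 - 5) = -0.028500
L_1(3.1) = (3.1 - 2)/(3 - 2) × (3.1 - 4)/(3 - 4) × (3.1 - 5)/(3 - 5) = 0.940500
L_2(3.1) = (3.1 - 2)/(4 - 2) × (3.1 - 3)/(4 - 3) × (3.1 - 5)/(4 - 5) = 0.104500
L_3(3.1) = (3.1 - 2)/(5 - 2) × (3.1 - 3)/(5 - 3) × (3.1 - 4)/(5 - 4) = -0.016500

P(3.1) = 17×L_0(3.1) + 10×L_1(3.1) + 17×L_2(3.1) + 18×L_3(3.1)
P(3.1) = 10.400000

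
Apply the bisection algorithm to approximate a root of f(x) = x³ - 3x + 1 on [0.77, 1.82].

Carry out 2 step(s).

f(x) = x³ - 3x + 1
Initial interval: [0.77, 1.82]

Iteration 1:
  c_1 = (0.770000 + 1.820000)/2 = 1.295000
  f(c_1) = f(1.295000) = -0.713253
  f(a) × f(c) ≥ 0, new interval: [1.295000, 1.820000]
Iteration 2:
  c_2 = (1.295000 + 1.820000)/2 = 1.557500
  f(c_2) = f(1.557500) = 0.105693
  f(a) × f(c) < 0, new interval: [1.295000, 1.557500]

After 2 iteration(s), the approximation is c_2 = 1.557500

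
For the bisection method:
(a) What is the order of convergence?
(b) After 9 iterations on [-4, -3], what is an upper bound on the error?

(a) Bisection has linear (order 1) convergence; the error is halved each step.

(b) Error bound = (b-a)/2^n = (-3 - (-4))/2^{9}
    = 1/2^{9}

(a) 1 (linear); (b) error ≤ 1.95e-03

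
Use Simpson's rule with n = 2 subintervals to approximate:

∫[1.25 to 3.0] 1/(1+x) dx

f(x) = 1/(1+x)
a = 1.25, b = 3.0, n = 2
h = (b - a)/n = 0.875000

Simpson's rule: (h/3)[f(x₀) + 4f(x₁) + 2f(x₂) + ... + f(xₙ)]

x_0 = 1.2500, f(x_0) = 0.444444, coefficient = 1
x_1 = 2.1250, f(x_1) = 0.320000, coefficient = 4
x_2 = 3.0000, f(x_2) = 0.250000, coefficient = 1

I ≈ (0.875000/3) × 1.974444 = 0.575880
Exact value: 0.575364
Error: 0.000515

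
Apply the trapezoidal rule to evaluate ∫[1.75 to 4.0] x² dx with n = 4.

f(x) = x²
a = 1.75, b = 4.0, n = 4
h = (b - a)/n = 0.562500

Trapezoidal rule: (h/2)[f(x₀) + 2f(x₁) + 2f(x₂) + ... + f(xₙ)]

x_0 = 1.7500, f(x_0) = 3.062500, coefficient = 1
x_1 = 2.3125, f(x_1) = 5.347656, coefficient = 2
x_2 = 2.8750, f(x_2) = 8.265625, coefficient = 2
x_3 = 3.4375, f(x_3) = 11.816406, coefficient = 2
x_4 = 4.0000, f(x_4) = 16.000000, coefficient = 1

I ≈ (0.562500/2) × 69.921875 = 19.665527
Exact value: 19.546875
Error: 0.118652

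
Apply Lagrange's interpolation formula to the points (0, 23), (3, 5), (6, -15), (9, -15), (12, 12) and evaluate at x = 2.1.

Lagrange interpolation formula:
P(x) = Σ yᵢ × Lᵢ(x)
where Lᵢ(x) = Π_{j≠i} (x - xⱼ)/(xᵢ - xⱼ)

L_0(2.1) = (2.1 - 3)/(0 - 3) × (2.1 - 6)/(0 - 6) × (2.1 - 9)/(0 - 9) × (2.1 - 12)/(0 - 12) = 0.123338
L_1(2.1) = (2.1 - 0)/(3 - 0) × (2.1 - 6)/(3 - 6) × (2.1 - 9)/(3 - 9) × (2.1 - 12)/(3 - 12) = 1.151150
L_2(2.1) = (2.1 - 0)/(6 - 0) × (2.1 - 3)/(6 - 3) × (2.1 - 9)/(6 - 9) × (2.1 - 12)/(6 - 12) = -0.398475
L_3(2.1) = (2.1 - 0)/(9 - 0) × (2.1 - 3)/(9 - 3) × (2.1 - 6)/(9 - 6) × (2.1 - 12)/(9 - 12) = 0.150150
L_4(2.1) = (2.1 - 0)/(12 - 0) × (2.1 - 3)/(12 - 3) × (2.1 - 6)/(12 - 6) × (2.1 - 9)/(12 - 9) = -0.026163

P(2.1) = 23×L_0(2.1) + 5×L_1(2.1) + (-15)×L_2(2.1) + (-15)×L_3(2.1) + 12×L_4(2.1)
P(2.1) = 12.003438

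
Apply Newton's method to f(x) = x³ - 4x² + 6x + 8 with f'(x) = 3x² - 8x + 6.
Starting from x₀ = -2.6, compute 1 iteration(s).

f(x) = x³ - 4x² + 6x + 8
f'(x) = 3x² - 8x + 6
x₀ = -2.6

Newton-Raphson formula: x_{n+1} = x_n - f(x_n)/f'(x_n)

Iteration 1:
  f(-2.600000) = -52.216000
  f'(-2.600000) = 47.080000
  x_1 = -2.600000 - (-52.216000)/47.080000 = -1.490909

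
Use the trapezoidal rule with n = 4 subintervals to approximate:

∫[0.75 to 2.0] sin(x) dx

f(x) = sin(x)
a = 0.75, b = 2.0, n = 4
h = (b - a)/n = 0.312500

Trapezoidal rule: (h/2)[f(x₀) + 2f(x₁) + 2f(x₂) + ... + f(xₙ)]

x_0 = 0.7500, f(x_0) = 0.681639, coefficient = 1
x_1 = 1.0625, f(x_1) = 0.873575, coefficient = 2
x_2 = 1.3750, f(x_2) = 0.980893, coefficient = 2
x_3 = 1.6875, f(x_3) = 0.993198, coefficient = 2
x_4 = 2.0000, f(x_4) = 0.909297, coefficient = 1

I ≈ (0.312500/2) × 7.286268 = 1.138479
Exact value: 1.147836
Error: 0.009356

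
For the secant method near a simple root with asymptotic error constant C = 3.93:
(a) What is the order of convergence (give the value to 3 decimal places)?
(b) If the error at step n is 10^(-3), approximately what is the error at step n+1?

(a) Secant method has superlinear convergence with order φ = (1+√5)/2 ≈ 1.618.
    This means |e_{n+1}| ≈ C|e_n|^1.618.

(b) With |e_n| = 10^(-3) and C = 3.93:
    |e_{n+1}| ≈ 3.93 × (10^(-3))^1.618 = 3.93 × 10^(-4.85)

(a) ≈ 1.618 (golden ratio); (b) |e_{n+1}| ≈ 5.499e-05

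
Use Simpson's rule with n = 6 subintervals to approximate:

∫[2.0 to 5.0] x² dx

f(x) = x²
a = 2.0, b = 5.0, n = 6
h = (b - a)/n = 0.500000

Simpson's rule: (h/3)[f(x₀) + 4f(x₁) + 2f(x₂) + ... + f(xₙ)]

x_0 = 2.0000, f(x_0) = 4.000000, coefficient = 1
x_1 = 2.5000, f(x_1) = 6.250000, coefficient = 4
x_2 = 3.0000, f(x_2) = 9.000000, coefficient = 2
x_3 = 3.5000, f(x_3) = 12.250000, coefficient = 4
x_4 = 4.0000, f(x_4) = 16.000000, coefficient = 2
x_5 = 4.5000, f(x_5) = 20.250000, coefficient = 4
x_6 = 5.0000, f(x_6) = 25.000000, coefficient = 1

I ≈ (0.500000/3) × 234.000000 = 39.000000
Exact value: 39.000000
Error: 0.000000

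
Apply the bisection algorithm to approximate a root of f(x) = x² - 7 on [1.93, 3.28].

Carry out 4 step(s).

f(x) = x² - 7
Initial interval: [1.93, 3.28]

Iteration 1:
  c_1 = (1.930000 + 3.280000)/2 = 2.605000
  f(c_1) = f(2.605000) = -0.213975
  f(a) × f(c) ≥ 0, new interval: [2.605000, 3.280000]
Iteration 2:
  c_2 = (2.605000 + 3.280000)/2 = 2.942500
  f(c_2) = f(2.942500) = 1.658306
  f(a) × f(c) < 0, new interval: [2.605000, 2.942500]
Iteration 3:
  c_3 = (2.605000 + 2.942500)/2 = 2.773750
  f(c_3) = f(2.773750) = 0.693689
  f(a) × f(c) < 0, new interval: [2.605000, 2.773750]
Iteration 4:
  c_4 = (2.605000 + 2.773750)/2 = 2.689375
  f(c_4) = f(2.689375) = 0.232738
  f(a) × f(c) < 0, new interval: [2.605000, 2.689375]

After 4 iteration(s), the approximation is c_4 = 2.689375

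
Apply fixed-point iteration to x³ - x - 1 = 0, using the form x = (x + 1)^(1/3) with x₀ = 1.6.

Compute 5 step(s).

Equation: x³ - x - 1 = 0
Fixed-point form: x = (x + 1)^(1/3)
x₀ = 1.6

x_1 = g(1.600000) = 1.375069
x_2 = g(1.375069) = 1.334214
x_3 = g(1.334214) = 1.326519
x_4 = g(1.326519) = 1.325060
x_5 = g(1.325060) = 1.324783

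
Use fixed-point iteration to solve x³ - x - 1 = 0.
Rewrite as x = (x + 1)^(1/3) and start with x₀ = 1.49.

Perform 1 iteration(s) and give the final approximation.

Equation: x³ - x - 1 = 0
Fixed-point form: x = (x + 1)^(1/3)
x₀ = 1.49

x_1 = g(1.490000) = 1.355397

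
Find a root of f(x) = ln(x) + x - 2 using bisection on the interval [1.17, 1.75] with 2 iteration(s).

f(x) = ln(x) + x - 2
Initial interval: [1.17, 1.75]

Iteration 1:
  c_1 = (1.170000 + 1.750000)/2 = 1.460000
  f(c_1) = f(1.460000) = -0.161564
  f(a) × f(c) ≥ 0, new interval: [1.460000, 1.750000]
Iteration 2:
  c_2 = (1.460000 + 1.750000)/2 = 1.605000
  f(c_2) = f(1.605000) = 0.078124
  f(a) × f(c) < 0, new interval: [1.460000, 1.605000]

After 2 iteration(s), the approximation is c_2 = 1.605000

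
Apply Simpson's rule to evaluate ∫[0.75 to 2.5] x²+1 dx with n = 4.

f(x) = x²+1
a = 0.75, b = 2.5, n = 4
h = (b - a)/n = 0.437500

Simpson's rule: (h/3)[f(x₀) + 4f(x₁) + 2f(x₂) + ... + f(xₙ)]

x_0 = 0.7500, f(x_0) = 1.562500, coefficient = 1
x_1 = 1.1875, f(x_1) = 2.410156, coefficient = 4
x_2 = 1.6250, f(x_2) = 3.640625, coefficient = 2
x_3 = 2.0625, f(x_3) = 5.253906, coefficient = 4
x_4 = 2.5000, f(x_4) = 7.250000, coefficient = 1

I ≈ (0.437500/3) × 46.750000 = 6.817708
Exact value: 6.817708
Error: 0.000000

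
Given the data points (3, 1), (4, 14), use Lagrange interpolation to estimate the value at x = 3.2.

Lagrange interpolation formula:
P(x) = Σ yᵢ × Lᵢ(x)
where Lᵢ(x) = Π_{j≠i} (x - xⱼ)/(xᵢ - xⱼ)

L_0(3.2) = (3.2 - 4)/(3 - 4) = 0.800000
L_1(3.2) = (3.2 - 3)/(4 - 3) = 0.200000

P(3.2) = 1×L_0(3.2) + 14×L_1(3.2)
P(3.2) = 3.600000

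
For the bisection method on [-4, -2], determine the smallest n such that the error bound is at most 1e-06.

We need (b-a)/2^n ≤ 1e-06
(-2 - (-4))/2^n ≤ 1e-06
2/2^n ≤ 1e-06
2^n ≥ 2000000
n ≥ log₂(2000000) = 20.93
n ≥ 21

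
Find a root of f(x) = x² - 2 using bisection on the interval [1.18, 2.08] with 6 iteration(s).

f(x) = x² - 2
Initial interval: [1.18, 2.08]

Iteration 1:
  c_1 = (1.180000 + 2.080000)/2 = 1.630000
  f(c_1) = f(1.630000) = 0.656900
  f(a) × f(c) < 0, new interval: [1.180000, 1.630000]
Iteration 2:
  c_2 = (1.180000 + 1.630000)/2 = 1.405000
  f(c_2) = f(1.405000) = -0.025975
  f(a) × f(c) ≥ 0, new interval: [1.405000, 1.630000]
Iteration 3:
  c_3 = (1.405000 + 1.630000)/2 = 1.517500
  f(c_3) = f(1.517500) = 0.302806
  f(a) × f(c) < 0, new interval: [1.405000, 1.517500]
Iteration 4:
  c_4 = (1.405000 + 1.517500)/2 = 1.461250
  f(c_4) = f(1.461250) = 0.135252
  f(a) × f(c) < 0, new interval: [1.405000, 1.461250]
Iteration 5:
  c_5 = (1.405000 + 1.461250)/2 = 1.433125
  f(c_5) = f(1.433125) = 0.053847
  f(a) × f(c) < 0, new interval: [1.405000, 1.433125]
Iteration 6:
  c_6 = (1.405000 + 1.433125)/2 = 1.419062
  f(c_6) = f(1.419062) = 0.013738
  f(a) × f(c) < 0, new interval: [1.405000, 1.419062]

After 6 iteration(s), the approximation is c_6 = 1.419062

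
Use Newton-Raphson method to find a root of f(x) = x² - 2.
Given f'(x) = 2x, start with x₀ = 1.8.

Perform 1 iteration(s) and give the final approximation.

f(x) = x² - 2
f'(x) = 2x
x₀ = 1.8

Newton-Raphson formula: x_{n+1} = x_n - f(x_n)/f'(x_n)

Iteration 1:
  f(1.800000) = 1.240000
  f'(1.800000) = 3.600000
  x_1 = 1.800000 - 1.240000/3.600000 = 1.455556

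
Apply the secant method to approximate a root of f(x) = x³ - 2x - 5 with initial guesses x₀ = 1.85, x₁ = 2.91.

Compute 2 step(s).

f(x) = x³ - 2x - 5
x₀ = 1.85, x₁ = 2.91

Secant formula: x_{n+1} = x_n - f(x_n)(x_n - x_{n-1})/(f(x_n) - f(x_{n-1}))

Iteration 1:
  f(1.850000) = -2.368375
  f(2.910000) = 13.822171
  x_2 = 2.910000 - 13.822171×(2.910000 - 1.850000)/(13.822171 - (-2.368375))
       = 2.005058
Iteration 2:
  f(2.910000) = 13.822171
  f(2.005058) = -0.949264
  x_3 = 2.005058 - (-0.949264)×(2.005058 - 2.910000)/(-0.949264 - 13.822171)
       = 2.063213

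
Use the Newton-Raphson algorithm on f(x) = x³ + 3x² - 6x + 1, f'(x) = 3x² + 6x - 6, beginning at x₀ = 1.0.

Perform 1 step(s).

f(x) = x³ + 3x² - 6x + 1
f'(x) = 3x² + 6x - 6
x₀ = 1.0

Newton-Raphson formula: x_{n+1} = x_n - f(x_n)/f'(x_n)

Iteration 1:
  f(1.000000) = -1.000000
  f'(1.000000) = 3.000000
  x_1 = 1.000000 - (-1.000000)/3.000000 = 1.333333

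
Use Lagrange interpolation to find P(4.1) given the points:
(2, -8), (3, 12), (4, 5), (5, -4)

Lagrange interpolation formula:
P(x) = Σ yᵢ × Lᵢ(x)
where Lᵢ(x) = Π_{j≠i} (x - xⱼ)/(xᵢ - xⱼ)

L_0(4.1) = (4.1 - 3)/(2 - 3) × (4.1 - 4)/(2 - 4) × (4.1 - 5)/(2 - 5) = 0.016500
L_1(4.1) = (4.1 - 2)/(3 - 2) × (4.1 - 4)/(3 - 4) × (4.1 - 5)/(3 - 5) = -0.094500
L_2(4.1) = (4.1 - 2)/(4 - 2) × (4.1 - 3)/(4 - 3) × (4.1 - 5)/(4 - 5) = 1.039500
L_3(4.1) = (4.1 - 2)/(5 - 2) × (4.1 - 3)/(5 - 3) × (4.1 - 4)/(5 - 4) = 0.038500

P(4.1) = (-8)×L_0(4.1) + 12×L_1(4.1) + 5×L_2(4.1) + (-4)×L_3(4.1)
P(4.1) = 3.777500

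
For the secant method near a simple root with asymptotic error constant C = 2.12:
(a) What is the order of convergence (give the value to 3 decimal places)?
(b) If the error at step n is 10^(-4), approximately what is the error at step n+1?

(a) Secant method has superlinear convergence with order φ = (1+√5)/2 ≈ 1.618.
    This means |e_{n+1}| ≈ C|e_n|^1.618.

(b) With |e_n| = 10^(-4) and C = 2.12:
    |e_{n+1}| ≈ 2.12 × (10^(-4))^1.618 = 2.12 × 10^(-6.47)

(a) ≈ 1.618 (golden ratio); (b) |e_{n+1}| ≈ 7.148e-07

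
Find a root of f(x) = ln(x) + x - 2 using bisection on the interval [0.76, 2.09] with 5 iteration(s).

f(x) = ln(x) + x - 2
Initial interval: [0.76, 2.09]

Iteration 1:
  c_1 = (0.760000 + 2.090000)/2 = 1.425000
  f(c_1) = f(1.425000) = -0.220828
  f(a) × f(c) ≥ 0, new interval: [1.425000, 2.090000]
Iteration 2:
  c_2 = (1.425000 + 2.090000)/2 = 1.757500
  f(c_2) = f(1.757500) = 0.321392
  f(a) × f(c) < 0, new interval: [1.425000, 1.757500]
Iteration 3:
  c_3 = (1.425000 + 1.757500)/2 = 1.591250
  f(c_3) = f(1.591250) = 0.055770
  f(a) × f(c) < 0, new interval: [1.425000, 1.591250]
Iteration 4:
  c_4 = (1.425000 + 1.591250)/2 = 1.508125
  f(c_4) = f(1.508125) = -0.081008
  f(a) × f(c) ≥ 0, new interval: [1.508125, 1.591250]
Iteration 5:
  c_5 = (1.508125 + 1.591250)/2 = 1.549687
  f(c_5) = f(1.549687) = -0.012259
  f(a) × f(c) ≥ 0, new interval: [1.549687, 1.591250]

After 5 iteration(s), the approximation is c_5 = 1.549687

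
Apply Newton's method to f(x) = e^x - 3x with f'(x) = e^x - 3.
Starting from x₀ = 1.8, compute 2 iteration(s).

f(x) = e^x - 3x
f'(x) = e^x - 3
x₀ = 1.8

Newton-Raphson formula: x_{n+1} = x_n - f(x_n)/f'(x_n)

Iteration 1:
  f(1.800000) = 0.649647
  f'(1.800000) = 3.049647
  x_1 = 1.800000 - 0.649647/3.049647 = 1.586976
Iteration 2:
  f(1.586976) = 0.128015
  f'(1.586976) = 1.888943
  x_2 = 1.586976 - 0.128015/1.888943 = 1.519206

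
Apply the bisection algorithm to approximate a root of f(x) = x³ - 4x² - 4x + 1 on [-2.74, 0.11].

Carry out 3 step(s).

f(x) = x³ - 4x² - 4x + 1
Initial interval: [-2.74, 0.11]

Iteration 1:
  c_1 = (-2.740000 + 0.110000)/2 = -1.315000
  f(c_1) = f(-1.315000) = -2.930831
  f(a) × f(c) ≥ 0, new interval: [-1.315000, 0.110000]
Iteration 2:
  c_2 = (-1.315000 + 0.110000)/2 = -0.602500
  f(c_2) = f(-0.602500) = 1.739264
  f(a) × f(c) < 0, new interval: [-1.315000, -0.602500]
Iteration 3:
  c_3 = (-1.315000 + (-0.602500))/2 = -0.958750
  f(c_3) = f(-0.958750) = 0.276909
  f(a) × f(c) < 0, new interval: [-1.315000, -0.958750]

After 3 iteration(s), the approximation is c_3 = -0.958750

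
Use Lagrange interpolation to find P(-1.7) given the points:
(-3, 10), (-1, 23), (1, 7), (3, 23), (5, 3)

Lagrange interpolation formula:
P(x) = Σ yᵢ × Lᵢ(x)
where Lᵢ(x) = Π_{j≠i} (x - xⱼ)/(xᵢ - xⱼ)

L_0(-1.7) = (-1.7 - (-1))/(-3 - (-1)) × (-1.7 - 1)/(-3 - 1) × (-1.7 - 3)/(-3 - 3) × (-1.7 - 5)/(-3 - 5) = 0.154990
L_1(-1.7) = (-1.7 - (-3))/(-1 - (-3)) × (-1.7 - 1)/(-1 - 1) × (-1.7 - 3)/(-1 - 3) × (-1.7 - 5)/(-1 - 5) = 1.151353
L_2(-1.7) = (-1.7 - (-3))/(1 - (-3)) × (-1.7 - (-1))/(1 - (-1)) × (-1.7 - 3)/(1 - 3) × (-1.7 - 5)/(1 - 5) = -0.447748
L_3(-1.7) = (-1.7 - (-3))/(3 - (-3)) × (-1.7 - (-1))/(3 - (-1)) × (-1.7 - 1)/(3 - 1) × (-1.7 - 5)/(3 - 5) = 0.171478
L_4(-1.7) = (-1.7 - (-3))/(5 - (-3)) × (-1.7 - (-1))/(5 - (-1)) × (-1.7 - 1)/(5 - 1) × (-1.7 - 3)/(5 - 3) = -0.030073

P(-1.7) = 10×L_0(-1.7) + 23×L_1(-1.7) + 7×L_2(-1.7) + 23×L_3(-1.7) + 3×L_4(-1.7)
P(-1.7) = 28.750560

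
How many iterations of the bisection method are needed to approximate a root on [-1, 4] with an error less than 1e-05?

We need (b-a)/2^n ≤ 1e-05
(4 - (-1))/2^n ≤ 1e-05
5/2^n ≤ 1e-05
2^n ≥ 500000
n ≥ log₂(500000) = 18.93
n ≥ 19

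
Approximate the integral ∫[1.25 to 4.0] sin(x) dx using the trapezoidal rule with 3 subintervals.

f(x) = sin(x)
a = 1.25, b = 4.0, n = 3
h = (b - a)/n = 0.916667

Trapezoidal rule: (h/2)[f(x₀) + 2f(x₁) + 2f(x₂) + ... + f(xₙ)]

x_0 = 1.2500, f(x_0) = 0.948985, coefficient = 1
x_1 = 2.1667, f(x_1) = 0.827660, coefficient = 2
x_2 = 3.0833, f(x_2) = 0.058226, coefficient = 2
x_3 = 4.0000, f(x_3) = -0.756802, coefficient = 1

I ≈ (0.916667/2) × 1.963956 = 0.900146
Exact value: 0.968966
Error: 0.068820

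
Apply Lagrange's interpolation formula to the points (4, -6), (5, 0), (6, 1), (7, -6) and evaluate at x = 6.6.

Lagrange interpolation formula:
P(x) = Σ yᵢ × Lᵢ(x)
where Lᵢ(x) = Π_{j≠i} (x - xⱼ)/(xᵢ - xⱼ)

L_0(6.6) = (6.6 - 5)/(4 - 5) × (6.6 - 6)/(4 - 6) × (6.6 - 7)/(4 - 7) = 0.064000
L_1(6.6) = (6.6 - 4)/(5 - 4) × (6.6 - 6)/(5 - 6) × (6.6 - 7)/(5 - 7) = -0.312000
L_2(6.6) = (6.6 - 4)/(6 - 4) × (6.6 - 5)/(6 - 5) × (6.6 - 7)/(6 - 7) = 0.832000
L_3(6.6) = (6.6 - 4)/(7 - 4) × (6.6 - 5)/(7 - 5) × (6.6 - 6)/(7 - 6) = 0.416000

P(6.6) = (-6)×L_0(6.6) + 0×L_1(6.6) + 1×L_2(6.6) + (-6)×L_3(6.6)
P(6.6) = -2.048000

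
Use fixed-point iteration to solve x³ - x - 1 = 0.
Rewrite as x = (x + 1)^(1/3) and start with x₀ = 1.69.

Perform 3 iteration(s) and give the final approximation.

Equation: x³ - x - 1 = 0
Fixed-point form: x = (x + 1)^(1/3)
x₀ = 1.69

x_1 = g(1.690000) = 1.390755
x_2 = g(1.390755) = 1.337145
x_3 = g(1.337145) = 1.327074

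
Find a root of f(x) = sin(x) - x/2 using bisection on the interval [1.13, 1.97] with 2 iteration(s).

f(x) = sin(x) - x/2
Initial interval: [1.13, 1.97]

Iteration 1:
  c_1 = (1.130000 + 1.970000)/2 = 1.550000
  f(c_1) = f(1.550000) = 0.224784
  f(a) × f(c) ≥ 0, new interval: [1.550000, 1.970000]
Iteration 2:
  c_2 = (1.550000 + 1.970000)/2 = 1.760000
  f(c_2) = f(1.760000) = 0.102154
  f(a) × f(c) ≥ 0, new interval: [1.760000, 1.970000]

After 2 iteration(s), the approximation is c_2 = 1.760000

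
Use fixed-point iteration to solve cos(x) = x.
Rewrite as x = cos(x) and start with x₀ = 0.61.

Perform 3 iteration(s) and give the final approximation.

Equation: cos(x) = x
Fixed-point form: x = cos(x)
x₀ = 0.61

x_1 = g(0.610000) = 0.819648
x_2 = g(0.819648) = 0.682479
x_3 = g(0.682479) = 0.776012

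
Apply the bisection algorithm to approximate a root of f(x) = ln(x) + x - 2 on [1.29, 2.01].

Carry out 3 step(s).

f(x) = ln(x) + x - 2
Initial interval: [1.29, 2.01]

Iteration 1:
  c_1 = (1.290000 + 2.010000)/2 = 1.650000
  f(c_1) = f(1.650000) = 0.150775
  f(a) × f(c) < 0, new interval: [1.290000, 1.650000]
Iteration 2:
  c_2 = (1.290000 + 1.650000)/2 = 1.470000
  f(c_2) = f(1.470000) = -0.144738
  f(a) × f(c) ≥ 0, new interval: [1.470000, 1.650000]
Iteration 3:
  c_3 = (1.470000 + 1.650000)/2 = 1.560000
  f(c_3) = f(1.560000) = 0.004686
  f(a) × f(c) < 0, new interval: [1.470000, 1.560000]

After 3 iteration(s), the approximation is c_3 = 1.560000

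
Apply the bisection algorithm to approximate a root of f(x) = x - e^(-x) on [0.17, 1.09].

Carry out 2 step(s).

f(x) = x - e^(-x)
Initial interval: [0.17, 1.09]

Iteration 1:
  c_1 = (0.170000 + 1.090000)/2 = 0.630000
  f(c_1) = f(0.630000) = 0.097408
  f(a) × f(c) < 0, new interval: [0.170000, 0.630000]
Iteration 2:
  c_2 = (0.170000 + 0.630000)/2 = 0.400000
  f(c_2) = f(0.400000) = -0.270320
  f(a) × f(c) ≥ 0, new interval: [0.400000, 0.630000]

After 2 iteration(s), the approximation is c_2 = 0.400000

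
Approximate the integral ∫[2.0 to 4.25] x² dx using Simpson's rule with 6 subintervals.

f(x) = x²
a = 2.0, b = 4.25, n = 6
h = (b - a)/n = 0.375000

Simpson's rule: (h/3)[f(x₀) + 4f(x₁) + 2f(x₂) + ... + f(xₙ)]

x_0 = 2.0000, f(x_0) = 4.000000, coefficient = 1
x_1 = 2.3750, f(x_1) = 5.640625, coefficient = 4
x_2 = 2.7500, f(x_2) = 7.562500, coefficient = 2
x_3 = 3.1250, f(x_3) = 9.765625, coefficient = 4
x_4 = 3.5000, f(x_4) = 12.250000, coefficient = 2
x_5 = 3.8750, f(x_5) = 15.015625, coefficient = 4
x_6 = 4.2500, f(x_6) = 18.062500, coefficient = 1

I ≈ (0.375000/3) × 183.375000 = 22.921875
Exact value: 22.921875
Error: 0.000000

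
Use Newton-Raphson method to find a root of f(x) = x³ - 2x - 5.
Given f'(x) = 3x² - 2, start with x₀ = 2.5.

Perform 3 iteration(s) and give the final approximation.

f(x) = x³ - 2x - 5
f'(x) = 3x² - 2
x₀ = 2.5

Newton-Raphson formula: x_{n+1} = x_n - f(x_n)/f'(x_n)

Iteration 1:
  f(2.500000) = 5.625000
  f'(2.500000) = 16.750000
  x_1 = 2.500000 - 5.625000/16.750000 = 2.164179
Iteration 2:
  f(2.164179) = 0.807945
  f'(2.164179) = 12.051014
  x_2 = 2.164179 - 0.807945/12.051014 = 2.097135
Iteration 3:
  f(2.097135) = 0.028882
  f'(2.097135) = 11.193930
  x_3 = 2.097135 - 0.028882/11.193930 = 2.094555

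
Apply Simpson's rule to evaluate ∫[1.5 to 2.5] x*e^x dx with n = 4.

f(x) = x*e^x
a = 1.5, b = 2.5, n = 4
h = (b - a)/n = 0.250000

Simpson's rule: (h/3)[f(x₀) + 4f(x₁) + 2f(x₂) + ... + f(xₙ)]

x_0 = 1.5000, f(x_0) = 6.722534, coefficient = 1
x_1 = 1.7500, f(x_1) = 10.070555, coefficient = 4
x_2 = 2.0000, f(x_2) = 14.778112, coefficient = 2
x_3 = 2.2500, f(x_3) = 21.347406, coefficient = 4
x_4 = 2.5000, f(x_4) = 30.456235, coefficient = 1

I ≈ (0.250000/3) × 192.406834 = 16.033903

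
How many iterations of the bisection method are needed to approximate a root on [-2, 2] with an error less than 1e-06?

We need (b-a)/2^n ≤ 1e-06
(2 - (-2))/2^n ≤ 1e-06
4/2^n ≤ 1e-06
2^n ≥ 4000000
n ≥ log₂(4000000) = 21.93
n ≥ 22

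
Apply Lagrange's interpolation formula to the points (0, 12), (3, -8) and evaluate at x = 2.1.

Lagrange interpolation formula:
P(x) = Σ yᵢ × Lᵢ(x)
where Lᵢ(x) = Π_{j≠i} (x - xⱼ)/(xᵢ - xⱼ)

L_0(2.1) = (2.1 - 3)/(0 - 3) = 0.300000
L_1(2.1) = (2.1 - 0)/(3 - 0) = 0.700000

P(2.1) = 12×L_0(2.1) + (-8)×L_1(2.1)
P(2.1) = -2.000000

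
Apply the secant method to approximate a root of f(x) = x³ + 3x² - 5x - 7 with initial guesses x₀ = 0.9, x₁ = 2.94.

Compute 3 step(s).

f(x) = x³ + 3x² - 5x - 7
x₀ = 0.9, x₁ = 2.94

Secant formula: x_{n+1} = x_n - f(x_n)(x_n - x_{n-1})/(f(x_n) - f(x_{n-1}))

Iteration 1:
  f(0.900000) = -8.341000
  f(2.940000) = 29.642984
  x_2 = 2.940000 - 29.642984×(2.940000 - 0.900000)/(29.642984 - (-8.341000))
       = 1.347969
Iteration 2:
  f(2.940000) = 29.642984
  f(1.347969) = -5.839498
  x_3 = 1.347969 - (-5.839498)×(1.347969 - 2.940000)/(-5.839498 - 29.642984)
       = 1.609976
Iteration 3:
  f(1.347969) = -5.839498
  f(1.609976) = -3.100718
  x_4 = 1.609976 - (-3.100718)×(1.609976 - 1.347969)/(-3.100718 - (-5.839498))
       = 1.906608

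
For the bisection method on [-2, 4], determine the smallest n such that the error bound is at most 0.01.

We need (b-a)/2^n ≤ 0.01
(4 - (-2))/2^n ≤ 0.01
6/2^n ≤ 0.01
2^n ≥ 600
n ≥ log₂(600) = 9.23
n ≥ 10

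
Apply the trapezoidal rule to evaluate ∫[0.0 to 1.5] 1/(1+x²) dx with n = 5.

f(x) = 1/(1+x²)
a = 0.0, b = 1.5, n = 5
h = (b - a)/n = 0.300000

Trapezoidal rule: (h/2)[f(x₀) + 2f(x₁) + 2f(x₂) + ... + f(xₙ)]

x_0 = 0.0000, f(x_0) = 1.000000, coefficient = 1
x_1 = 0.3000, f(x_1) = 0.917431, coefficient = 2
x_2 = 0.6000, f(x_2) = 0.735294, coefficient = 2
x_3 = 0.9000, f(x_3) = 0.552486, coefficient = 2
x_4 = 1.2000, f(x_4) = 0.409836, coefficient = 2
x_5 = 1.5000, f(x_5) = 0.307692, coefficient = 1

I ≈ (0.300000/2) × 6.537787 = 0.980668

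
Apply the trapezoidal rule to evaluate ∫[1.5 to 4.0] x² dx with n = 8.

f(x) = x²
a = 1.5, b = 4.0, n = 8
h = (b - a)/n = 0.312500

Trapezoidal rule: (h/2)[f(x₀) + 2f(x₁) + 2f(x₂) + ... + f(xₙ)]

x_0 = 1.5000, f(x_0) = 2.250000, coefficient = 1
x_1 = 1.8125, f(x_1) = 3.285156, coefficient = 2
x_2 = 2.1250, f(x_2) = 4.515625, coefficient = 2
x_3 = 2.4375, f(x_3) = 5.941406, coefficient = 2
x_4 = 2.7500, f(x_4) = 7.562500, coefficient = 2
x_5 = 3.0625, f(x_5) = 9.378906, coefficient = 2
x_6 = 3.3750, f(x_6) = 11.390625, coefficient = 2
x_7 = 3.6875, f(x_7) = 13.597656, coefficient = 2
x_8 = 4.0000, f(x_8) = 16.000000, coefficient = 1

I ≈ (0.312500/2) × 129.593750 = 20.249023
Exact value: 20.208333
Error: 0.040690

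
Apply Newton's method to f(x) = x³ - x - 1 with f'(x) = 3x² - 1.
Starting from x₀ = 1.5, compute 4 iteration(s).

f(x) = x³ - x - 1
f'(x) = 3x² - 1
x₀ = 1.5

Newton-Raphson formula: x_{n+1} = x_n - f(x_n)/f'(x_n)

Iteration 1:
  f(1.500000) = 0.875000
  f'(1.500000) = 5.750000
  x_1 = 1.500000 - 0.875000/5.750000 = 1.347826
Iteration 2:
  f(1.347826) = 0.100682
  f'(1.347826) = 4.449905
  x_2 = 1.347826 - 0.100682/4.449905 = 1.325200
Iteration 3:
  f(1.325200) = 0.002058
  f'(1.325200) = 4.268468
  x_3 = 1.325200 - 0.002058/4.268468 = 1.324718
Iteration 4:
  f(1.324718) = 0.000001
  f'(1.324718) = 4.264635
  x_4 = 1.324718 - 0.000001/4.264635 = 1.324718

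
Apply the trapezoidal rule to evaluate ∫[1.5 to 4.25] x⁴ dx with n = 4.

f(x) = x⁴
a = 1.5, b = 4.25, n = 4
h = (b - a)/n = 0.687500

Trapezoidal rule: (h/2)[f(x₀) + 2f(x₁) + 2f(x₂) + ... + f(xₙ)]

x_0 = 1.5000, f(x_0) = 5.062500, coefficient = 1
x_1 = 2.1875, f(x_1) = 22.897720, coefficient = 2
x_2 = 2.8750, f(x_2) = 68.320557, coefficient = 2
x_3 = 3.5625, f(x_3) = 161.071793, coefficient = 2
x_4 = 4.2500, f(x_4) = 326.253906, coefficient = 1

I ≈ (0.687500/2) × 835.896545 = 287.339437
Exact value: 275.797070
Error: 11.542367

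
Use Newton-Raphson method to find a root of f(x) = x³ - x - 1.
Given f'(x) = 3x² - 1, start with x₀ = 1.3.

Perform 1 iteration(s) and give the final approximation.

f(x) = x³ - x - 1
f'(x) = 3x² - 1
x₀ = 1.3

Newton-Raphson formula: x_{n+1} = x_n - f(x_n)/f'(x_n)

Iteration 1:
  f(1.300000) = -0.103000
  f'(1.300000) = 4.070000
  x_1 = 1.300000 - (-0.103000)/4.070000 = 1.325307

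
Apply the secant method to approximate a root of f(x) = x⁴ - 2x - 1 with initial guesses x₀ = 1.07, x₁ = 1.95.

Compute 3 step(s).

f(x) = x⁴ - 2x - 1
x₀ = 1.07, x₁ = 1.95

Secant formula: x_{n+1} = x_n - f(x_n)(x_n - x_{n-1})/(f(x_n) - f(x_{n-1}))

Iteration 1:
  f(1.070000) = -1.829204
  f(1.950000) = 9.559006
  x_2 = 1.950000 - 9.559006×(1.950000 - 1.070000)/(9.559006 - (-1.829204))
       = 1.211348
Iteration 2:
  f(1.950000) = 9.559006
  f(1.211348) = -1.269540
  x_3 = 1.211348 - (-1.269540)×(1.211348 - 1.950000)/(-1.269540 - 9.559006)
       = 1.297948
Iteration 3:
  f(1.211348) = -1.269540
  f(1.297948) = -0.757790
  x_4 = 1.297948 - (-0.757790)×(1.297948 - 1.211348)/(-0.757790 - (-1.269540))
       = 1.426183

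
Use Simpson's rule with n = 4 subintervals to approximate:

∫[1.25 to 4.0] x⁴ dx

f(x) = x⁴
a = 1.25, b = 4.0, n = 4
h = (b - a)/n = 0.687500

Simpson's rule: (h/3)[f(x₀) + 4f(x₁) + 2f(x₂) + ... + f(xₙ)]

x_0 = 1.2500, f(x_0) = 2.441406, coefficient = 1
x_1 = 1.9375, f(x_1) = 14.091812, coefficient = 4
x_2 = 2.6250, f(x_2) = 47.480713, coefficient = 2
x_3 = 3.3125, f(x_3) = 120.399185, coefficient = 4
x_4 = 4.0000, f(x_4) = 256.000000, coefficient = 1

I ≈ (0.687500/3) × 891.366821 = 204.271563
Exact value: 204.189648
Error: 0.081915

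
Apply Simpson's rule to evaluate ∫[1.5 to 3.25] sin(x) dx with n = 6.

f(x) = sin(x)
a = 1.5, b = 3.25, n = 6
h = (b - a)/n = 0.291667

Simpson's rule: (h/3)[f(x₀) + 4f(x₁) + 2f(x₂) + ... + f(xₙ)]

x_0 = 1.5000, f(x_0) = 0.997495, coefficient = 1
x_1 = 1.7917, f(x_1) = 0.975707, coefficient = 4
x_2 = 2.0833, f(x_2) = 0.871503, coefficient = 2
x_3 = 2.3750, f(x_3) = 0.693685, coefficient = 4
x_4 = 2.6667, f(x_4) = 0.457273, coefficient = 2
x_5 = 2.9583, f(x_5) = 0.182235, coefficient = 4
x_6 = 3.2500, f(x_6) = -0.108195, coefficient = 1

I ≈ (0.291667/3) × 10.953361 = 1.064910
Exact value: 1.064867
Error: 0.000043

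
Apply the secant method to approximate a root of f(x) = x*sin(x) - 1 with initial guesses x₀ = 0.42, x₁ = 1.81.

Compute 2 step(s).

f(x) = x*sin(x) - 1
x₀ = 0.42, x₁ = 1.81

Secant formula: x_{n+1} = x_n - f(x_n)(x_n - x_{n-1})/(f(x_n) - f(x_{n-1}))

Iteration 1:
  f(0.420000) = -0.828741
  f(1.810000) = 0.758464
  x_2 = 1.810000 - 0.758464×(1.810000 - 0.420000)/(0.758464 - (-0.828741))
       = 1.145773
Iteration 2:
  f(1.810000) = 0.758464
  f(1.145773) = 0.043832
  x_3 = 1.145773 - 0.043832×(1.145773 - 1.810000)/(0.043832 - 0.758464)
       = 1.105032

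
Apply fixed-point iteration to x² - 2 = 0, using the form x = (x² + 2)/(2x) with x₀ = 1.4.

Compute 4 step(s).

Equation: x² - 2 = 0
Fixed-point form: x = (x² + 2)/(2x)
x₀ = 1.4

x_1 = g(1.400000) = 1.414286
x_2 = g(1.414286) = 1.414214
x_3 = g(1.414214) = 1.414214
x_4 = g(1.414214) = 1.414214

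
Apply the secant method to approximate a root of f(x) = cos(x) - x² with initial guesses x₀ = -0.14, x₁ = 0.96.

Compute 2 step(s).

f(x) = cos(x) - x²
x₀ = -0.14, x₁ = 0.96

Secant formula: x_{n+1} = x_n - f(x_n)(x_n - x_{n-1})/(f(x_n) - f(x_{n-1}))

Iteration 1:
  f(-0.140000) = 0.970616
  f(0.960000) = -0.348080
  x_2 = 0.960000 - (-0.348080)×(0.960000 - (-0.140000))/(-0.348080 - 0.970616)
       = 0.669646
Iteration 2:
  f(0.960000) = -0.348080
  f(0.669646) = 0.335615
  x_3 = 0.669646 - 0.335615×(0.669646 - 0.960000)/(0.335615 - (-0.348080))
       = 0.812176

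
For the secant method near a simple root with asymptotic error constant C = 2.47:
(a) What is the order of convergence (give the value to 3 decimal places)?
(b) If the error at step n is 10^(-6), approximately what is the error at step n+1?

(a) Secant method has superlinear convergence with order φ = (1+√5)/2 ≈ 1.618.
    This means |e_{n+1}| ≈ C|e_n|^1.618.

(b) With |e_n| = 10^(-6) and C = 2.47:
    |e_{n+1}| ≈ 2.47 × (10^(-6))^1.618 = 2.47 × 10^(-9.71)

(a) ≈ 1.618 (golden ratio); (b) |e_{n+1}| ≈ 4.836e-10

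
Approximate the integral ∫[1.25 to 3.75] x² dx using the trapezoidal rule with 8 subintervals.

f(x) = x²
a = 1.25, b = 3.75, n = 8
h = (b - a)/n = 0.312500

Trapezoidal rule: (h/2)[f(x₀) + 2f(x₁) + 2f(x₂) + ... + f(xₙ)]

x_0 = 1.2500, f(x_0) = 1.562500, coefficient = 1
x_1 = 1.5625, f(x_1) = 2.441406, coefficient = 2
x_2 = 1.8750, f(x_2) = 3.515625, coefficient = 2
x_3 = 2.1875, f(x_3) = 4.785156, coefficient = 2
x_4 = 2.5000, f(x_4) = 6.250000, coefficient = 2
x_5 = 2.8125, f(x_5) = 7.910156, coefficient = 2
x_6 = 3.1250, f(x_6) = 9.765625, coefficient = 2
x_7 = 3.4375, f(x_7) = 11.816406, coefficient = 2
x_8 = 3.7500, f(x_8) = 14.062500, coefficient = 1

I ≈ (0.312500/2) × 108.593750 = 16.967773
Exact value: 16.927083
Error: 0.040690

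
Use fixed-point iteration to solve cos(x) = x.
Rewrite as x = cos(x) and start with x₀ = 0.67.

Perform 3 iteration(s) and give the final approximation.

Equation: cos(x) = x
Fixed-point form: x = cos(x)
x₀ = 0.67

x_1 = g(0.670000) = 0.783822
x_2 = g(0.783822) = 0.708221
x_3 = g(0.708221) = 0.759521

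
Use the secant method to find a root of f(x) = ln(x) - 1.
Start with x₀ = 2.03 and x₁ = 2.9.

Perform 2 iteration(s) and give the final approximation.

f(x) = ln(x) - 1
x₀ = 2.03, x₁ = 2.9

Secant formula: x_{n+1} = x_n - f(x_n)(x_n - x_{n-1})/(f(x_n) - f(x_{n-1}))

Iteration 1:
  f(2.030000) = -0.291964
  f(2.900000) = 0.064711
  x_2 = 2.900000 - 0.064711×(2.900000 - 2.030000)/(0.064711 - (-0.291964))
       = 2.742158
Iteration 2:
  f(2.900000) = 0.064711
  f(2.742158) = 0.008745
  x_3 = 2.742158 - 0.008745×(2.742158 - 2.900000)/(0.008745 - 0.064711)
       = 2.717494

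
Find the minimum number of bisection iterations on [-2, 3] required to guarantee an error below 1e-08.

We need (b-a)/2^n ≤ 1e-08
(3 - (-2))/2^n ≤ 1e-08
5/2^n ≤ 1e-08
2^n ≥ 500000000
n ≥ log₂(500000000) = 28.90
n ≥ 29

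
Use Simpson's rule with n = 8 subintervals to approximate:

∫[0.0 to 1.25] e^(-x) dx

f(x) = e^(-x)
a = 0.0, b = 1.25, n = 8
h = (b - a)/n = 0.156250

Simpson's rule: (h/3)[f(x₀) + 4f(x₁) + 2f(x₂) + ... + f(xₙ)]

x_0 = 0.0000, f(x_0) = 1.000000, coefficient = 1
x_1 = 0.1562, f(x_1) = 0.855345, coefficient = 4
x_2 = 0.3125, f(x_2) = 0.731616, coefficient = 2
x_3 = 0.4688, f(x_3) = 0.625784, coefficient = 4
x_4 = 0.6250, f(x_4) = 0.535261, coefficient = 2
x_5 = 0.7812, f(x_5) = 0.457833, coefficient = 4
x_6 = 0.9375, f(x_6) = 0.391606, coefficient = 2
x_7 = 1.0938, f(x_7) = 0.334958, coefficient = 4
x_8 = 1.2500, f(x_8) = 0.286505, coefficient = 1

I ≈ (0.156250/3) × 13.699153 = 0.713498
Exact value: 0.713495
Error: 0.000002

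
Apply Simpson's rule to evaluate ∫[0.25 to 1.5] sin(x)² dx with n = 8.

f(x) = sin(x)²
a = 0.25, b = 1.5, n = 8
h = (b - a)/n = 0.156250

Simpson's rule: (h/3)[f(x₀) + 4f(x₁) + 2f(x₂) + ... + f(xₙ)]

x_0 = 0.2500, f(x_0) = 0.061209, coefficient = 1
x_1 = 0.4062, f(x_1) = 0.156157, coefficient = 4
x_2 = 0.5625, f(x_2) = 0.284412, coefficient = 2
x_3 = 0.7188, f(x_3) = 0.433549, coefficient = 4
x_4 = 0.8750, f(x_4) = 0.589123, coefficient = 2
x_5 = 1.0312, f(x_5) = 0.736064, coefficient = 4
x_6 = 1.1875, f(x_6) = 0.860139, coefficient = 2
x_7 = 1.3438, f(x_7) = 0.949330, coefficient = 4
x_8 = 1.5000, f(x_8) = 0.994996, coefficient = 1

I ≈ (0.156250/3) × 13.623954 = 0.709581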